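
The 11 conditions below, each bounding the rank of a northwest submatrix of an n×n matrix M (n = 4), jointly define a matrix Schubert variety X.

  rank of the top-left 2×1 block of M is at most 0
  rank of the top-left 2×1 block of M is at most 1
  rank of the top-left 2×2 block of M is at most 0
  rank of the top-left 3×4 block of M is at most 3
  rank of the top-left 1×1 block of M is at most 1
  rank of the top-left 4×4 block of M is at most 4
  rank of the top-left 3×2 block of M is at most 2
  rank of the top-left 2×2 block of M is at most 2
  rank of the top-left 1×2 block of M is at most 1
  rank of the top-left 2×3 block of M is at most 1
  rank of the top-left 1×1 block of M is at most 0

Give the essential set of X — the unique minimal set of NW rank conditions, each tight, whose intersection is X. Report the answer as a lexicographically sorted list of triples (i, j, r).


Reconstructing r_w from the 11 given conditions:

  0  0  1  1
  0  0  1  2
  1  1  2  3
  1  2  3  4

so w = (3, 4, 1, 2).

|D(w)|=4, |Ess(w)|=1:

[(2, 2, 0)]


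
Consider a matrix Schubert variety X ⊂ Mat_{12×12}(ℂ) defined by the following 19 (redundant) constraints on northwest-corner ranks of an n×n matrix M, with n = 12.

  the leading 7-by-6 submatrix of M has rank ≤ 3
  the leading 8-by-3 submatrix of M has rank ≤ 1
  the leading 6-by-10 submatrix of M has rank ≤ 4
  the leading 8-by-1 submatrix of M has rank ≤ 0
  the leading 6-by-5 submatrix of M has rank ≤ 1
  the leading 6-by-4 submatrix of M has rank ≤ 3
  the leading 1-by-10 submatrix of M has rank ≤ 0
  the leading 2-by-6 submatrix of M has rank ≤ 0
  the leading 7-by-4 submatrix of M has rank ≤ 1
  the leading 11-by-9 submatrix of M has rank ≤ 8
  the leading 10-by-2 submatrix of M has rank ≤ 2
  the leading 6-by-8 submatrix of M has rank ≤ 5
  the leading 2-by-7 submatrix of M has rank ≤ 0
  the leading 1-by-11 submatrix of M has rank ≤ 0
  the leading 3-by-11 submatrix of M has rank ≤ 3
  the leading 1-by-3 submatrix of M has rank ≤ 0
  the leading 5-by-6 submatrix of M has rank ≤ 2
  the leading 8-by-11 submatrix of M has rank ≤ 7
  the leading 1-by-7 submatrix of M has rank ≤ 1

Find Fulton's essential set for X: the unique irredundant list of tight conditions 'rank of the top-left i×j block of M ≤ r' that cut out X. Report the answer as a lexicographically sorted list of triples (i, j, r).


Propagating the 19 rank bounds to every northwest block:

  i=1: 0 0 0 0 0 0 0 0 0 0 0 1
  i=2: 0 0 0 0 0 0 0 1 1 1 1 2
  i=3: 0 1 1 1 1 1 1 2 2 2 2 3
  i=4: 0 1 1 1 1 2 2 3 3 3 3 4
  i=5: 0 1 1 1 1 2 3 4 4 4 4 5
  i=6: 0 1 1 1 1 2 3 4 4 4 5 6
  i=7: 0 1 1 1 2 3 4 5 5 5 6 7
  i=8: 0 1 1 2 3 4 5 6 6 6 7 8
  i=9: 1 2 2 3 4 5 6 7 7 7 8 9
  i=10: 1 2 3 4 5 6 7 8 8 8 9 10
  i=11: 1 2 3 4 5 6 7 8 8 9 10 11
  i=12: 1 2 3 4 5 6 7 8 9 10 11 12

reading off 1-entries of Δ²R: w = (12, 8, 2, 6, 7, 11, 5, 4, 1, 3, 10, 9).

ℓ(w)=39; the 8 essential cells (i,j,r):

[(1, 11, 0), (2, 7, 0), (6, 5, 1), (6, 10, 4), (7, 4, 1), (8, 1, 0), (8, 3, 1), (11, 9, 8)]


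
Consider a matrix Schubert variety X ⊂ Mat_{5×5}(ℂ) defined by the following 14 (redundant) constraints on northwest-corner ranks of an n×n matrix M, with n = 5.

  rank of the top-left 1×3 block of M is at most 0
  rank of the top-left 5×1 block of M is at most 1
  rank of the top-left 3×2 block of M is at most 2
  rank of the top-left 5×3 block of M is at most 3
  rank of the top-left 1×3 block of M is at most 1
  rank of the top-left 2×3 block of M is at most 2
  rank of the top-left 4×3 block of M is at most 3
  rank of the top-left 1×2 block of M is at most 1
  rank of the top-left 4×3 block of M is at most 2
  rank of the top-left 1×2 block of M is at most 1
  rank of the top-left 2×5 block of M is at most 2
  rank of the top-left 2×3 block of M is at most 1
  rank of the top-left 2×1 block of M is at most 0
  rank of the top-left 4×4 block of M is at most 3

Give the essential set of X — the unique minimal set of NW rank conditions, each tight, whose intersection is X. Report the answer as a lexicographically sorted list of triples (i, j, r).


Reconstructing r_w from the 14 given conditions:

  row 1: 0, 0, 0, 1, 1
  row 2: 0, 1, 1, 2, 2
  row 3: 1, 2, 2, 3, 3
  row 4: 1, 2, 2, 3, 4
  row 5: 1, 2, 3, 4, 5

the unique w with this rank table is (4, 2, 1, 5, 3).

3 SE-corners of the 5-cell Rothe diagram give Ess(w):

[(1, 3, 0), (2, 1, 0), (4, 3, 2)]


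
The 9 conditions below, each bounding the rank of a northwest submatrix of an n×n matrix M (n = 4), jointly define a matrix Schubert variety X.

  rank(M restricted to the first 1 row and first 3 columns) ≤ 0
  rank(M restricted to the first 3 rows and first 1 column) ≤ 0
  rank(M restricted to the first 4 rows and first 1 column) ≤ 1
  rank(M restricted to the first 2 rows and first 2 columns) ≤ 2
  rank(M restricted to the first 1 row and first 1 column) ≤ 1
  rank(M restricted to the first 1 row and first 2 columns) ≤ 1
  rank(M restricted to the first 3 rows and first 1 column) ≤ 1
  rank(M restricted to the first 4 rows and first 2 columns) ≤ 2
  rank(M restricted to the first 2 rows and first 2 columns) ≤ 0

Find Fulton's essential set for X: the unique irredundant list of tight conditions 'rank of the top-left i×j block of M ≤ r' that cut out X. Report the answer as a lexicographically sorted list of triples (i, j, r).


The tightest implied rank at each (i,j), from the 9 conditions:

  row 1: 0 | 0 | 0 | 1
  row 2: 0 | 0 | 1 | 2
  row 3: 0 | 1 | 2 | 3
  row 4: 1 | 2 | 3 | 4

second differences of R give the permutation w = (4, 3, 2, 1).

ℓ(w)=6; the 3 essential cells (i,j,r):

[(1, 3, 0), (2, 2, 0), (3, 1, 0)]


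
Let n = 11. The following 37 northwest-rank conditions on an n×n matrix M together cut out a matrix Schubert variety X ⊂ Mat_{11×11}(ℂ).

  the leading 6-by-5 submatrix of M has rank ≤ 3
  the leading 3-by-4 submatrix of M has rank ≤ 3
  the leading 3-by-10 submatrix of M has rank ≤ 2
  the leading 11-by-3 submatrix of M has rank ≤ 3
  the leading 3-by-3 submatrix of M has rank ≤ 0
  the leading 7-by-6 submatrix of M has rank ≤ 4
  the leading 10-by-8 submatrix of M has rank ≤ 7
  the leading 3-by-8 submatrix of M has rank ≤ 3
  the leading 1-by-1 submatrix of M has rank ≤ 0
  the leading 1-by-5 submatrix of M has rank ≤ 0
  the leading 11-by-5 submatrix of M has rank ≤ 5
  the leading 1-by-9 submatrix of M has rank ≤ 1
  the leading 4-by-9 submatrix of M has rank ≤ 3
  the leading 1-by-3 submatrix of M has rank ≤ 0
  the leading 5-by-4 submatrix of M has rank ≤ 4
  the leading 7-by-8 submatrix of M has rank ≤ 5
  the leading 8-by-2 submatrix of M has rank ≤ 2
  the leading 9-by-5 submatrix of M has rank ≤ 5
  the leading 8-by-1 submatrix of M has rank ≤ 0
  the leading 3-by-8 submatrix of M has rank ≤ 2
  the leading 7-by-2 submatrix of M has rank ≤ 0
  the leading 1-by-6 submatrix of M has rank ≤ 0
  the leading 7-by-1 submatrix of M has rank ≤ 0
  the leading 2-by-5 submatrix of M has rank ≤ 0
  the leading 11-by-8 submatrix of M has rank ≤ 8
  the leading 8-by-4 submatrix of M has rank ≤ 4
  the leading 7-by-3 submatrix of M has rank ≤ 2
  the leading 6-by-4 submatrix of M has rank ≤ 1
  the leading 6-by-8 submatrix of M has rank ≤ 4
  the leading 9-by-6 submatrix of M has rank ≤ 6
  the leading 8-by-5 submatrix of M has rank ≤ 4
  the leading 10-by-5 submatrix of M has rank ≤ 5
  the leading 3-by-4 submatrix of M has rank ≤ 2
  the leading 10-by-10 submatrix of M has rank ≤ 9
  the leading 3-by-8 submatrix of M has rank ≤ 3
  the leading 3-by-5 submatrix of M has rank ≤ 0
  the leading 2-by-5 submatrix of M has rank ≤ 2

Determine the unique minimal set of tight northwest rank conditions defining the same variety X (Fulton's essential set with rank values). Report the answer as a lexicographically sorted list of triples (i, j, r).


Recovering R(i,j) via the rank-extension bound from the 37 conditions:

  i=1: 0 | 0 | 0 | 0 | 0 | 0 | 1 | 1 | 1 | 1 | 1
  i=2: 0 | 0 | 0 | 0 | 0 | 1 | 2 | 2 | 2 | 2 | 2
  i=3: 0 | 0 | 0 | 0 | 0 | 1 | 2 | 2 | 2 | 2 | 3
  i=4: 0 | 0 | 1 | 1 | 1 | 2 | 3 | 3 | 3 | 3 | 4
  i=5: 0 | 0 | 1 | 1 | 2 | 3 | 4 | 4 | 4 | 4 | 5
  i=6: 0 | 0 | 1 | 1 | 2 | 3 | 4 | 4 | 5 | 5 | 6
  i=7: 0 | 0 | 1 | 2 | 3 | 4 | 5 | 5 | 6 | 6 | 7
  i=8: 0 | 1 | 2 | 3 | 4 | 5 | 6 | 6 | 7 | 7 | 8
  i=9: 1 | 2 | 3 | 4 | 5 | 6 | 7 | 7 | 8 | 8 | 9
  i=10: 1 | 2 | 3 | 4 | 5 | 6 | 7 | 7 | 8 | 9 | 10
  i=11: 1 | 2 | 3 | 4 | 5 | 6 | 7 | 8 | 9 | 10 | 11

hence w(1..11) = (7, 6, 11, 3, 5, 9, 4, 2, 1, 10, 8).

Rothe diagram D(w) (32 cells), 8 SE-corners (essential conditions):

[(1, 6, 0), (3, 5, 0), (3, 10, 2), (6, 4, 1), (6, 8, 4), (7, 2, 0), (8, 1, 0), (10, 8, 7)]


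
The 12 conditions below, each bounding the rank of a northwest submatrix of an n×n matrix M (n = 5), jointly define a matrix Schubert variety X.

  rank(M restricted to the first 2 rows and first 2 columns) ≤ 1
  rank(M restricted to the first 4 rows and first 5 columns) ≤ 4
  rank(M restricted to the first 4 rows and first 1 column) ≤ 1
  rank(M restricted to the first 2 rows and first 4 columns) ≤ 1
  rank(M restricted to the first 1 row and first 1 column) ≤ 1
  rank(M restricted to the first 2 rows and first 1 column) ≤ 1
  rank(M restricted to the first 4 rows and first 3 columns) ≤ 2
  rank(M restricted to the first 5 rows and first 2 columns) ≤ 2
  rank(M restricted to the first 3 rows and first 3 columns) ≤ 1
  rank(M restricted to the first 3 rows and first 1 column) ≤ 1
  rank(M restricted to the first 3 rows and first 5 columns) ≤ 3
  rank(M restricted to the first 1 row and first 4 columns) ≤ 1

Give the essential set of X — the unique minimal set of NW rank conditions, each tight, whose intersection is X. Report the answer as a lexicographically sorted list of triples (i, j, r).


Computing R[i][j] = min implied NW-rank bound (n=5, 12 conditions):

  1, 1, 1, 1, 1
  1, 1, 1, 1, 2
  1, 1, 1, 2, 3
  1, 2, 2, 3, 4
  1, 2, 3, 4, 5

reading off 1-entries of Δ²R: w = (1, 5, 4, 2, 3).

Rothe diagram D(w) (5 cells), 2 SE-corners (essential conditions):

[(2, 4, 1), (3, 3, 1)]


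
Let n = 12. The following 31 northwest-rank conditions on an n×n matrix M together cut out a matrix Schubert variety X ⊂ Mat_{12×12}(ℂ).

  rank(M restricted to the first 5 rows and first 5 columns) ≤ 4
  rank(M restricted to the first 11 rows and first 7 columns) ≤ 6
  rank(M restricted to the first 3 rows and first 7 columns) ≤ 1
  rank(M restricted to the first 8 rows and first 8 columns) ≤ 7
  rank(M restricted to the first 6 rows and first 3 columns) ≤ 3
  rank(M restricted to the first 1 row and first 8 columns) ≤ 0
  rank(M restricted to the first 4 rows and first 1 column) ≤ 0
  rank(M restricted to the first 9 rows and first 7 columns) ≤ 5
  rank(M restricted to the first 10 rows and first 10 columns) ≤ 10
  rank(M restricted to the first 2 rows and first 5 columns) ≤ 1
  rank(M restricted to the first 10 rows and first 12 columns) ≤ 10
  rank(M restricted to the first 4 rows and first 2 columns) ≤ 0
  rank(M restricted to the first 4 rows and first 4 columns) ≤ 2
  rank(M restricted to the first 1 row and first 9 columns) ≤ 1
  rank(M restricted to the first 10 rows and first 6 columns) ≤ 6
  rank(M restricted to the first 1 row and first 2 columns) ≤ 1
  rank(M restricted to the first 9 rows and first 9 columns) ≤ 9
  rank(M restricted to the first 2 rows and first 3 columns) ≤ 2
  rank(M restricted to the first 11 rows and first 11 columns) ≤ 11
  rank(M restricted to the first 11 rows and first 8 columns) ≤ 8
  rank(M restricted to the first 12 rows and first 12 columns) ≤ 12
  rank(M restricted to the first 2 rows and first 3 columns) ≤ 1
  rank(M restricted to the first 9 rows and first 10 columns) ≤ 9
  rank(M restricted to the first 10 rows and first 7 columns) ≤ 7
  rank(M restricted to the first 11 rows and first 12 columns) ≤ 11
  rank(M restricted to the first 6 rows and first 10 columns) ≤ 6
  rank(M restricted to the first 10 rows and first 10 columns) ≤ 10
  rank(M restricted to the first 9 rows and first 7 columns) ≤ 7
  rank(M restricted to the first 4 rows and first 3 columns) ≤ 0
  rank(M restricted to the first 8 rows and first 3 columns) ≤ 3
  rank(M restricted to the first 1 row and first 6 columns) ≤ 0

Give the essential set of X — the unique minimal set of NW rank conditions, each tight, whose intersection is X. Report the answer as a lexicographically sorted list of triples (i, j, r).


Recovering R(i,j) via the rank-extension bound from the 31 conditions:

  0 | 0 | 0 | 0 | 0 | 0 | 0 | 0 | 1 | 1 | 1 | 1
  0 | 0 | 0 | 1 | 1 | 1 | 1 | 1 | 2 | 2 | 2 | 2
  0 | 0 | 0 | 1 | 1 | 1 | 1 | 2 | 3 | 3 | 3 | 3
  0 | 0 | 0 | 1 | 2 | 2 | 2 | 3 | 4 | 4 | 4 | 4
  1 | 1 | 1 | 2 | 3 | 3 | 3 | 4 | 5 | 5 | 5 | 5
  1 | 2 | 2 | 3 | 4 | 4 | 4 | 5 | 6 | 6 | 6 | 6
  1 | 2 | 3 | 4 | 5 | 5 | 5 | 6 | 7 | 7 | 7 | 7
  1 | 2 | 3 | 4 | 5 | 5 | 5 | 6 | 7 | 8 | 8 | 8
  1 | 2 | 3 | 4 | 5 | 5 | 5 | 6 | 7 | 8 | 9 | 9
  1 | 2 | 3 | 4 | 5 | 6 | 6 | 7 | 8 | 9 | 10 | 10
  1 | 2 | 3 | 4 | 5 | 6 | 6 | 7 | 8 | 9 | 10 | 11
  1 | 2 | 3 | 4 | 5 | 6 | 7 | 8 | 9 | 10 | 11 | 12

giving w = (9, 4, 8, 5, 1, 2, 3, 10, 11, 6, 12, 7) via Δ²R.

D(w) has 25 cells with 5 SE-corners; essential set:

[(1, 8, 0), (3, 7, 1), (4, 3, 0), (9, 7, 5), (11, 7, 6)]


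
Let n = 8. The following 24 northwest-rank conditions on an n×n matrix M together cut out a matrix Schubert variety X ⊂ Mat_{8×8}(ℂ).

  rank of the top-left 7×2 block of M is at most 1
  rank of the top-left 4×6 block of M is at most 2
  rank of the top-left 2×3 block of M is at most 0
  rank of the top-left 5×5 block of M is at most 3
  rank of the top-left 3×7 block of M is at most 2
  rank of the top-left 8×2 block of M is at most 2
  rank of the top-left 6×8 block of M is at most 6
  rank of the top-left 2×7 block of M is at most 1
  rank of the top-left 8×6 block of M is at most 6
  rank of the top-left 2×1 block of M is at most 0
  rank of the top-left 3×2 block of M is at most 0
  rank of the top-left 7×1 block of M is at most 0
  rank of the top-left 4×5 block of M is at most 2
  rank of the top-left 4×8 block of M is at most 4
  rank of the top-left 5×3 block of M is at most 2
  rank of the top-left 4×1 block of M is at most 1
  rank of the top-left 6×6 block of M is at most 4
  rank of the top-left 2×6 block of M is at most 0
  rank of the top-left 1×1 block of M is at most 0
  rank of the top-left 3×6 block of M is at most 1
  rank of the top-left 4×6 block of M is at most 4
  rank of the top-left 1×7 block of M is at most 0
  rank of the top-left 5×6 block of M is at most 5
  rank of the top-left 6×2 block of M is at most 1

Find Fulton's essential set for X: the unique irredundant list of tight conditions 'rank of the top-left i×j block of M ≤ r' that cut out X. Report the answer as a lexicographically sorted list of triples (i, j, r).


Rank table r_w(8×8) implied by the 24 constraints:

  row 1: 0 0 0 0 0 0 0 1
  row 2: 0 0 0 0 0 0 1 2
  row 3: 0 0 1 1 1 1 2 3
  row 4: 0 1 2 2 2 2 3 4
  row 5: 0 1 2 3 3 3 4 5
  row 6: 0 1 2 3 4 4 5 6
  row 7: 0 1 2 3 4 5 6 7
  row 8: 1 2 3 4 5 6 7 8

hence w(1..8) = (8, 7, 3, 2, 4, 5, 6, 1).

D(w) has 19 cells with 4 SE-corners; essential set:

[(1, 7, 0), (2, 6, 0), (3, 2, 0), (7, 1, 0)]


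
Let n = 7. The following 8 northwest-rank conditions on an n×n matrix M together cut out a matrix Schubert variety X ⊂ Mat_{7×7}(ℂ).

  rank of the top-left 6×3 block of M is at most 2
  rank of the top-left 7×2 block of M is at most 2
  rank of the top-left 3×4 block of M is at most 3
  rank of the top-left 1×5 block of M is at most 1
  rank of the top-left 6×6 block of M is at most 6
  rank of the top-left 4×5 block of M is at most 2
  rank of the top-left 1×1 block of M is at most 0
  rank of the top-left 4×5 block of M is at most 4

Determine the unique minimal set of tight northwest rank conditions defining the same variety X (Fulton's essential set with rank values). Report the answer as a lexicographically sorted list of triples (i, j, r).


Propagating the 8 rank bounds to every northwest block:

  row 1: 0 | 1 | 1 | 1 | 1 | 1 | 1
  row 2: 1 | 2 | 2 | 2 | 2 | 2 | 2
  row 3: 1 | 2 | 2 | 2 | 2 | 3 | 3
  row 4: 1 | 2 | 2 | 2 | 2 | 3 | 4
  row 5: 1 | 2 | 2 | 3 | 3 | 4 | 5
  row 6: 1 | 2 | 2 | 3 | 4 | 5 | 6
  row 7: 1 | 2 | 3 | 4 | 5 | 6 | 7

hence w(1..7) = (2, 1, 6, 7, 4, 5, 3).

Fulton essential set (3 of the 9 Rothe cells):

[(1, 1, 0), (4, 5, 2), (6, 3, 2)]


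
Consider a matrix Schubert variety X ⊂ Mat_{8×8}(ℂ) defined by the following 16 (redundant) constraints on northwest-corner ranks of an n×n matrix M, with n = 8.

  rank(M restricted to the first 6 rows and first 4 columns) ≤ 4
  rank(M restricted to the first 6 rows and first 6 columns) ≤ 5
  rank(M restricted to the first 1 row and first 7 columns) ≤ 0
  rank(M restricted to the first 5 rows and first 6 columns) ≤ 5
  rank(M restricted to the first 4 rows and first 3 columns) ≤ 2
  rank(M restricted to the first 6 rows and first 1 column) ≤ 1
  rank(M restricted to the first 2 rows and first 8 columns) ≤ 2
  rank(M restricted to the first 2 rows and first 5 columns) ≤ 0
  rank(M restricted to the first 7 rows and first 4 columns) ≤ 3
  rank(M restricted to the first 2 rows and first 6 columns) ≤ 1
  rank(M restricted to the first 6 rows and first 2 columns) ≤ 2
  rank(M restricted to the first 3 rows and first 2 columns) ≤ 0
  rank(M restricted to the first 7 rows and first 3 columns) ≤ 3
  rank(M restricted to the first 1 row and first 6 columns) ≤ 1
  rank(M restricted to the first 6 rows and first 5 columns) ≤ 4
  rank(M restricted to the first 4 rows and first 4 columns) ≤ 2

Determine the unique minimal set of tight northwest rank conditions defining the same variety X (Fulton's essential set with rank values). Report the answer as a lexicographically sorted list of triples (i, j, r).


Computing R[i][j] = min implied NW-rank bound (n=8, 16 conditions):

  row 1: 0, 0, 0, 0, 0, 0, 0, 1
  row 2: 0, 0, 0, 0, 0, 1, 1, 2
  row 3: 0, 0, 1, 1, 1, 2, 2, 3
  row 4: 1, 1, 2, 2, 2, 3, 3, 4
  row 5: 1, 2, 3, 3, 3, 4, 4, 5
  row 6: 1, 2, 3, 3, 4, 5, 5, 6
  row 7: 1, 2, 3, 3, 4, 5, 6, 7
  row 8: 1, 2, 3, 4, 5, 6, 7, 8

hence w(1..8) = (8, 6, 3, 1, 2, 5, 7, 4).

4 SE-corners of the 16-cell Rothe diagram give Ess(w):

[(1, 7, 0), (2, 5, 0), (3, 2, 0), (7, 4, 3)]


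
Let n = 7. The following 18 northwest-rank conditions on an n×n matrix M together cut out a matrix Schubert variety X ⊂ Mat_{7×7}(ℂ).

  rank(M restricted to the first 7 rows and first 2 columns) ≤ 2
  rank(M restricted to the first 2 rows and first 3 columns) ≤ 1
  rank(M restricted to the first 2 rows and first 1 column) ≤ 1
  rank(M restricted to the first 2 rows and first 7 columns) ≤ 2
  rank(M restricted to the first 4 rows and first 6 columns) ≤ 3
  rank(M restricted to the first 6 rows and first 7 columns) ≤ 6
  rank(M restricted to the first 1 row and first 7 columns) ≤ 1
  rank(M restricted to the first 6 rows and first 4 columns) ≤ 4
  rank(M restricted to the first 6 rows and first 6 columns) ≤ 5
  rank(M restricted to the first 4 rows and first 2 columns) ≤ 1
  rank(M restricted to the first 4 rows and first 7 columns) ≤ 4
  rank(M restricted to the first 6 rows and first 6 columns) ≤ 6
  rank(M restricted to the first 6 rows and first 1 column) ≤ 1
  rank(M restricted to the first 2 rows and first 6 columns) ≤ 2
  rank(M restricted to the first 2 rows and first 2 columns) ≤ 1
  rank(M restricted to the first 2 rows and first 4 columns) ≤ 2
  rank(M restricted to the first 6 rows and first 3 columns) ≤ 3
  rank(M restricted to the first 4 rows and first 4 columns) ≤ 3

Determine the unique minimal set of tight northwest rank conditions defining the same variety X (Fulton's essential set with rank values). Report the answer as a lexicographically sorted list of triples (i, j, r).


Reconstructing r_w from the 18 given conditions:

  i=1: 1  1  1  1  1  1  1
  i=2: 1  1  1  2  2  2  2
  i=3: 1  1  2  3  3  3  3
  i=4: 1  1  2  3  3  3  4
  i=5: 1  2  3  4  4  4  5
  i=6: 1  2  3  4  5  5  6
  i=7: 1  2  3  4  5  6  7

second differences of R give the permutation w = (1, 4, 3, 7, 2, 5, 6).

ℓ(w)=6; the 3 essential cells (i,j,r):

[(2, 3, 1), (4, 2, 1), (4, 6, 3)]


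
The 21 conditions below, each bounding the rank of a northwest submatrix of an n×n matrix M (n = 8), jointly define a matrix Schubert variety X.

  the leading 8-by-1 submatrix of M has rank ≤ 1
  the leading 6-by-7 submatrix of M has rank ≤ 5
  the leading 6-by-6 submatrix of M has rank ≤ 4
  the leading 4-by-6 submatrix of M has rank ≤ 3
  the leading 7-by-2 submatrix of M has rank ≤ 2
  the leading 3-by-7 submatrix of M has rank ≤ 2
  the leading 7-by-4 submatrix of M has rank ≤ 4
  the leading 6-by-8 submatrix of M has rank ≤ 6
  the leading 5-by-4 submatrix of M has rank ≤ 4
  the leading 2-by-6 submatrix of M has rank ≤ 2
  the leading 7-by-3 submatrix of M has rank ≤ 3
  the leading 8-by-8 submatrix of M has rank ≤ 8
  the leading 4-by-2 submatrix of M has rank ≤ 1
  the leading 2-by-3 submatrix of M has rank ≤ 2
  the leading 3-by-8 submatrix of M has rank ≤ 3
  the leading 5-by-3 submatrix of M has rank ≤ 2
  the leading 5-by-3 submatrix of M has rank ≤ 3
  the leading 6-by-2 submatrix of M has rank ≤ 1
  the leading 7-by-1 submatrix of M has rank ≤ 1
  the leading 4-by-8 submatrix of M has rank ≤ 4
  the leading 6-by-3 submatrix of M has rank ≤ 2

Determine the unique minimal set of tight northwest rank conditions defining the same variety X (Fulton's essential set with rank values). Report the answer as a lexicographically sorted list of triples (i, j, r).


Computing R[i][j] = min implied NW-rank bound (n=8, 21 conditions):

  i=1: 1, 1, 1, 1, 1, 1, 1, 1
  i=2: 1, 1, 2, 2, 2, 2, 2, 2
  i=3: 1, 1, 2, 2, 2, 2, 2, 3
  i=4: 1, 1, 2, 3, 3, 3, 3, 4
  i=5: 1, 1, 2, 3, 4, 4, 4, 5
  i=6: 1, 1, 2, 3, 4, 4, 5, 6
  i=7: 1, 2, 3, 4, 5, 5, 6, 7
  i=8: 1, 2, 3, 4, 5, 6, 7, 8

the unique w with this rank table is (1, 3, 8, 4, 5, 7, 2, 6).

Rothe diagram D(w) (10 cells), 3 SE-corners (essential conditions):

[(3, 7, 2), (6, 2, 1), (6, 6, 4)]


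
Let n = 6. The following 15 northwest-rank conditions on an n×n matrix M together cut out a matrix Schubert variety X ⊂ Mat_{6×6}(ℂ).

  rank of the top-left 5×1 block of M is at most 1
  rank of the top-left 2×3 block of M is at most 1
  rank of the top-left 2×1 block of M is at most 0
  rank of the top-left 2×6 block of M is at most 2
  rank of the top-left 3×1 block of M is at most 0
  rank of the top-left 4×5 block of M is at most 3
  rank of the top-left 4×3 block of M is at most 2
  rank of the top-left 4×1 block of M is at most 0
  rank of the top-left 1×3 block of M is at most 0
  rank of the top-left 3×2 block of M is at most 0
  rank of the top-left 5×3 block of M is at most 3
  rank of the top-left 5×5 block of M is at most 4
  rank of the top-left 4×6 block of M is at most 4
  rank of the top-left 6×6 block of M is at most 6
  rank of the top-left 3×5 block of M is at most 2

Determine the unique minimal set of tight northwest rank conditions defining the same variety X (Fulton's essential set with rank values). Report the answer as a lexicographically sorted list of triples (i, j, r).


Rank table r_w(6×6) implied by the 15 constraints:

  i=1: 0 0 0 1 1 1
  i=2: 0 0 1 2 2 2
  i=3: 0 0 1 2 2 3
  i=4: 0 1 2 3 3 4
  i=5: 1 2 3 4 4 5
  i=6: 1 2 3 4 5 6

giving w = (4, 3, 6, 2, 1, 5) via Δ²R.

D(w) has 9 cells with 4 SE-corners; essential set:

[(1, 3, 0), (3, 2, 0), (3, 5, 2), (4, 1, 0)]


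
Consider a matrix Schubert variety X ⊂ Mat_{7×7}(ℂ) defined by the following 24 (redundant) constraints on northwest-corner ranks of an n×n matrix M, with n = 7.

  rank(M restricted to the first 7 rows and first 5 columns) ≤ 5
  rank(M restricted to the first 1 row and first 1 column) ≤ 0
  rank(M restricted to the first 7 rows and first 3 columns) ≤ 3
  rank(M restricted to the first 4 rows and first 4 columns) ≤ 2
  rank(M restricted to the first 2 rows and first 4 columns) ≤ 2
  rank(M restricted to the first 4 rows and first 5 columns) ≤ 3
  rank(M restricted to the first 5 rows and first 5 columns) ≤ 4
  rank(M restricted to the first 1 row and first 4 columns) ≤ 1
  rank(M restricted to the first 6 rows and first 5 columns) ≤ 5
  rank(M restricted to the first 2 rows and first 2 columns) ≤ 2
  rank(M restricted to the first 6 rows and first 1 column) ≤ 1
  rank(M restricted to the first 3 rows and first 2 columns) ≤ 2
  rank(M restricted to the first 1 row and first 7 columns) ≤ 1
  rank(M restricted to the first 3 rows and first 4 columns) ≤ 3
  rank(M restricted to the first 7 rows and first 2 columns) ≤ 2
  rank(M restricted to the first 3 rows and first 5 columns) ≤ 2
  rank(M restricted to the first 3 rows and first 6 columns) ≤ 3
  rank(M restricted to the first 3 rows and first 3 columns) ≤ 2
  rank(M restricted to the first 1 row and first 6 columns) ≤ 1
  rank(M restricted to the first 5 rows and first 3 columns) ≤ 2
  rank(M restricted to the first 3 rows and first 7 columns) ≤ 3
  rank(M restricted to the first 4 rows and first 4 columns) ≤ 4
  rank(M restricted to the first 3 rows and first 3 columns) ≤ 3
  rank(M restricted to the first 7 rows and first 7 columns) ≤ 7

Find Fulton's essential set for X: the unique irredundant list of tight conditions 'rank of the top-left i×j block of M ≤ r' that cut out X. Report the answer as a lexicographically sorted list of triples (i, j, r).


The tightest implied rank at each (i,j), from the 24 conditions:

  0 | 1 | 1 | 1 | 1 | 1 | 1
  1 | 2 | 2 | 2 | 2 | 2 | 2
  1 | 2 | 2 | 2 | 2 | 3 | 3
  1 | 2 | 2 | 2 | 3 | 4 | 4
  1 | 2 | 2 | 3 | 4 | 5 | 5
  1 | 2 | 3 | 4 | 5 | 6 | 6
  1 | 2 | 3 | 4 | 5 | 6 | 7

so w = (2, 1, 6, 5, 4, 3, 7).

Rothe diagram D(w) (7 cells), 4 SE-corners (essential conditions):

[(1, 1, 0), (3, 5, 2), (4, 4, 2), (5, 3, 2)]


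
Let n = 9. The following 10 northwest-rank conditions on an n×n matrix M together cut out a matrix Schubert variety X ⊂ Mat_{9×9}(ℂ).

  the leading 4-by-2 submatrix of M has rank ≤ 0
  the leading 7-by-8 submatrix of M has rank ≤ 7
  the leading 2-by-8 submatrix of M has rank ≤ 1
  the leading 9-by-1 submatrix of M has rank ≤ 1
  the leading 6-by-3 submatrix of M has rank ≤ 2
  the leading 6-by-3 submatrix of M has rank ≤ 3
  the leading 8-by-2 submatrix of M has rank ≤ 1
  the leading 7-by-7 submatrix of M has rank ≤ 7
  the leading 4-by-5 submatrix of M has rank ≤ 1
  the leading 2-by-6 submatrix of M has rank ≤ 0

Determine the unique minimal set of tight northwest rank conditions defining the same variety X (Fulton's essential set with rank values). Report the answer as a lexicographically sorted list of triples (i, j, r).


The tightest implied rank at each (i,j), from the 10 conditions:

  row 1: 0, 0, 0, 0, 0, 0, 1, 1, 1
  row 2: 0, 0, 0, 0, 0, 0, 1, 1, 2
  row 3: 0, 0, 1, 1, 1, 1, 2, 2, 3
  row 4: 0, 0, 1, 1, 1, 2, 3, 3, 4
  row 5: 1, 1, 2, 2, 2, 3, 4, 4, 5
  row 6: 1, 1, 2, 3, 3, 4, 5, 5, 6
  row 7: 1, 1, 2, 3, 4, 5, 6, 6, 7
  row 8: 1, 1, 2, 3, 4, 5, 6, 7, 8
  row 9: 1, 2, 3, 4, 5, 6, 7, 8, 9

so w = (7, 9, 3, 6, 1, 4, 5, 8, 2).

Fulton essential set (5 of the 22 Rothe cells):

[(2, 6, 0), (2, 8, 1), (4, 2, 0), (4, 5, 1), (8, 2, 1)]


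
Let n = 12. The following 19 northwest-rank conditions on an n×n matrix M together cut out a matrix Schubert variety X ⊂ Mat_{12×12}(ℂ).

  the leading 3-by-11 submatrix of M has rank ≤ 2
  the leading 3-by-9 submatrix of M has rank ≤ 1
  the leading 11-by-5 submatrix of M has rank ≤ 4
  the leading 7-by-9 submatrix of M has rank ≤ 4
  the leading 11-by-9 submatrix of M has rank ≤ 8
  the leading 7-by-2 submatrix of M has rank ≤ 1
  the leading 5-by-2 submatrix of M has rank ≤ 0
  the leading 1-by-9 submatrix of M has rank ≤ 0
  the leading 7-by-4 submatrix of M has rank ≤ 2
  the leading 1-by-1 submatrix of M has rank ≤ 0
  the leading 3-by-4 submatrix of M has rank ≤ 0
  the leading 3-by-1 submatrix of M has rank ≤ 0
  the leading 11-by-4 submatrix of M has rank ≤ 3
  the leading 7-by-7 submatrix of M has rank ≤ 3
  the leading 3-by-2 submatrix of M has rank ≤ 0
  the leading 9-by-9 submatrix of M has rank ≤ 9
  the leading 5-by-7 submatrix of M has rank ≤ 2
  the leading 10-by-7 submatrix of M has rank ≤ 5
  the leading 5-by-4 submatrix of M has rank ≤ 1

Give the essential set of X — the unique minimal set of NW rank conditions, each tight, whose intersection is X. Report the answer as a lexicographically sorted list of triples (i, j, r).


Computing R[i][j] = min implied NW-rank bound (n=12, 19 conditions):

  0 | 0 | 0 | 0 | 0 | 0 | 0 | 0 | 0 | 1 | 1 | 1
  0 | 0 | 0 | 0 | 1 | 1 | 1 | 1 | 1 | 2 | 2 | 2
  0 | 0 | 0 | 0 | 1 | 1 | 1 | 1 | 1 | 2 | 2 | 3
  0 | 0 | 1 | 1 | 2 | 2 | 2 | 2 | 2 | 3 | 3 | 4
  0 | 0 | 1 | 1 | 2 | 2 | 2 | 3 | 3 | 4 | 4 | 5
  1 | 1 | 2 | 2 | 3 | 3 | 3 | 4 | 4 | 5 | 5 | 6
  1 | 1 | 2 | 2 | 3 | 3 | 3 | 4 | 4 | 5 | 6 | 7
  1 | 2 | 3 | 3 | 4 | 4 | 4 | 5 | 5 | 6 | 7 | 8
  1 | 2 | 3 | 3 | 4 | 5 | 5 | 6 | 6 | 7 | 8 | 9
  1 | 2 | 3 | 3 | 4 | 5 | 5 | 6 | 7 | 8 | 9 | 10
  1 | 2 | 3 | 3 | 4 | 5 | 6 | 7 | 8 | 9 | 10 | 11
  1 | 2 | 3 | 4 | 5 | 6 | 7 | 8 | 9 | 10 | 11 | 12

reading off 1-entries of Δ²R: w = (10, 5, 12, 3, 8, 1, 11, 2, 6, 9, 7, 4).

ℓ(w)=38; the 13 essential cells (i,j,r):

[(1, 9, 0), (3, 4, 0), (3, 9, 1), (3, 11, 2), (5, 2, 0), (5, 4, 1), (5, 7, 2), (7, 2, 1), (7, 4, 2), (7, 7, 3), (7, 9, 4), (10, 7, 5), (11, 4, 3)]


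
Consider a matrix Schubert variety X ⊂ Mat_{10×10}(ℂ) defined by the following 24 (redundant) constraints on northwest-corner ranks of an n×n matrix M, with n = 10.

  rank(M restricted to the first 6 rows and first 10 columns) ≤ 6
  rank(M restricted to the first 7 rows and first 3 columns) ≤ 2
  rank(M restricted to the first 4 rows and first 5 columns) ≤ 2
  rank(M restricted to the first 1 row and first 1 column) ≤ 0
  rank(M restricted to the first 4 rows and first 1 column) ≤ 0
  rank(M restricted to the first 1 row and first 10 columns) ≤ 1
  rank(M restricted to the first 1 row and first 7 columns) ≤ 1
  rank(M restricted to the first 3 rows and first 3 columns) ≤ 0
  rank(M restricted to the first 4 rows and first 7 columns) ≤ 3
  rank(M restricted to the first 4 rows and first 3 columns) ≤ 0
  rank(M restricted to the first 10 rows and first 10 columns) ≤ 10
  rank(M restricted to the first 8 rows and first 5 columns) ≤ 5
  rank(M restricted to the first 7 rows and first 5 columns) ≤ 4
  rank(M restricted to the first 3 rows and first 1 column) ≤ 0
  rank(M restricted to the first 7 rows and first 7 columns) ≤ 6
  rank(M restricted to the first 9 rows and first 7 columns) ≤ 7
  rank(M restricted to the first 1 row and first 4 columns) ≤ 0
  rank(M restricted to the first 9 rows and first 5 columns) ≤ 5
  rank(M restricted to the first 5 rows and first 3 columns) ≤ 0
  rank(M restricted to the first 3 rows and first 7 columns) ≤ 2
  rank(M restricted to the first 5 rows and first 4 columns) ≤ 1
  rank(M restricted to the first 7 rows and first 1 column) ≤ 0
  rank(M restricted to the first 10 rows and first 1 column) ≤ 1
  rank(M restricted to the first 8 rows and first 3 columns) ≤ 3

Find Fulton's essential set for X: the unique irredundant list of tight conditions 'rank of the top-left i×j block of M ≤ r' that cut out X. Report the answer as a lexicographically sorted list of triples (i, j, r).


Computing R[i][j] = min implied NW-rank bound (n=10, 24 conditions):

  R[1]: 0, 0, 0, 0, 1, 1, 1, 1, 1, 1
  R[2]: 0, 0, 0, 1, 2, 2, 2, 2, 2, 2
  R[3]: 0, 0, 0, 1, 2, 2, 2, 3, 3, 3
  R[4]: 0, 0, 0, 1, 2, 3, 3, 4, 4, 4
  R[5]: 0, 0, 0, 1, 2, 3, 4, 5, 5, 5
  R[6]: 0, 1, 1, 2, 3, 4, 5, 6, 6, 6
  R[7]: 0, 1, 2, 3, 4, 5, 6, 7, 7, 7
  R[8]: 1, 2, 3, 4, 5, 6, 7, 8, 8, 8
  R[9]: 1, 2, 3, 4, 5, 6, 7, 8, 9, 9
  R[10]: 1, 2, 3, 4, 5, 6, 7, 8, 9, 10

reading off 1-entries of Δ²R: w = (5, 4, 8, 6, 7, 2, 3, 1, 9, 10).

4 SE-corners of the 20-cell Rothe diagram give Ess(w):

[(1, 4, 0), (3, 7, 2), (5, 3, 0), (7, 1, 0)]


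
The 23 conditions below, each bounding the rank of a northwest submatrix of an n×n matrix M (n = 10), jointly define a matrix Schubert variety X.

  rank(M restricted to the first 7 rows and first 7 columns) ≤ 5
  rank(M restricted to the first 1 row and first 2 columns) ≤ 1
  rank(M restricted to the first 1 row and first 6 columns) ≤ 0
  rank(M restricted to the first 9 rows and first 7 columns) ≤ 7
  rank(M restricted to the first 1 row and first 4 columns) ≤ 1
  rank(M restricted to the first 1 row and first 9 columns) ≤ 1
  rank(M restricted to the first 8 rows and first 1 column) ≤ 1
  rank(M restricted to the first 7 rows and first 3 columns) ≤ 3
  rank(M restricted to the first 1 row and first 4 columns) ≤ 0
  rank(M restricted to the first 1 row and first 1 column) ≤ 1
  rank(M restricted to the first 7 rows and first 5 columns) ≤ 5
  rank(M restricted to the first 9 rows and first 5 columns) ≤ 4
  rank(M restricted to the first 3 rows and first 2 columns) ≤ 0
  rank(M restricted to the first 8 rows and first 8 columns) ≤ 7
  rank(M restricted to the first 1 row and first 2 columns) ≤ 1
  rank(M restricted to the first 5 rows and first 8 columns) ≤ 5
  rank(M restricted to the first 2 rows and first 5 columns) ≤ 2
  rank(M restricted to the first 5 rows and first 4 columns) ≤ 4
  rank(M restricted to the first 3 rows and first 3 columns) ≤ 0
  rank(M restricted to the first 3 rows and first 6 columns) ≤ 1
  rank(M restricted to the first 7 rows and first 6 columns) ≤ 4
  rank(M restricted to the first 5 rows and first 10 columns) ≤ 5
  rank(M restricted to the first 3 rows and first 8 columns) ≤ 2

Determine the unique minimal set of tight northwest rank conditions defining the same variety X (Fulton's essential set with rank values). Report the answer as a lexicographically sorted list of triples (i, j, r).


Propagating the 23 rank bounds to every northwest block:

  0 | 0 | 0 | 0 | 0 | 0 | 1 | 1 | 1 | 1
  0 | 0 | 0 | 1 | 1 | 1 | 2 | 2 | 2 | 2
  0 | 0 | 0 | 1 | 1 | 1 | 2 | 2 | 3 | 3
  1 | 1 | 1 | 2 | 2 | 2 | 3 | 3 | 4 | 4
  1 | 2 | 2 | 3 | 3 | 3 | 4 | 4 | 5 | 5
  1 | 2 | 3 | 4 | 4 | 4 | 5 | 5 | 6 | 6
  1 | 2 | 3 | 4 | 4 | 4 | 5 | 6 | 7 | 7
  1 | 2 | 3 | 4 | 4 | 5 | 6 | 7 | 8 | 8
  1 | 2 | 3 | 4 | 4 | 5 | 6 | 7 | 8 | 9
  1 | 2 | 3 | 4 | 5 | 6 | 7 | 8 | 9 | 10

hence w(1..10) = (7, 4, 9, 1, 2, 3, 8, 6, 10, 5).

Rothe diagram D(w) (19 cells), 6 SE-corners (essential conditions):

[(1, 6, 0), (3, 3, 0), (3, 6, 1), (3, 8, 2), (7, 6, 4), (9, 5, 4)]


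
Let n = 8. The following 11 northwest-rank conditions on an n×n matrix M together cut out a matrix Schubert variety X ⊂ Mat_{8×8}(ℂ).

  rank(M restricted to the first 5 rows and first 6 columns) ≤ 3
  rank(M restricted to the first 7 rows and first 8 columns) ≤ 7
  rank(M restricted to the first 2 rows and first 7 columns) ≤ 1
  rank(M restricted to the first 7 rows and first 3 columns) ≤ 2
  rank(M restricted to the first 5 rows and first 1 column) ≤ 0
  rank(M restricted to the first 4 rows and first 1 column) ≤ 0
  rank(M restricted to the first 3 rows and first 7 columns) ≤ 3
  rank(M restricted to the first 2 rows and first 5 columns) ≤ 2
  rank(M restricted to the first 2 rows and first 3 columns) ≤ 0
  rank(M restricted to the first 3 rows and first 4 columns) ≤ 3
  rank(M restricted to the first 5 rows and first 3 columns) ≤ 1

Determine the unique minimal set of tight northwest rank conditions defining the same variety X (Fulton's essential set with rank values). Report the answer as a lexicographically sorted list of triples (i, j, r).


Recovering R(i,j) via the rank-extension bound from the 11 conditions:

  row 1: 0 0 0 1 1 1 1 1
  row 2: 0 0 0 1 1 1 1 2
  row 3: 0 1 1 2 2 2 2 3
  row 4: 0 1 1 2 3 3 3 4
  row 5: 0 1 1 2 3 3 4 5
  row 6: 1 2 2 3 4 4 5 6
  row 7: 1 2 2 3 4 5 6 7
  row 8: 1 2 3 4 5 6 7 8

reading off 1-entries of Δ²R: w = (4, 8, 2, 5, 7, 1, 6, 3).

|D(w)|=16, |Ess(w)|=6:

[(2, 3, 0), (2, 7, 1), (5, 1, 0), (5, 3, 1), (5, 6, 3), (7, 3, 2)]


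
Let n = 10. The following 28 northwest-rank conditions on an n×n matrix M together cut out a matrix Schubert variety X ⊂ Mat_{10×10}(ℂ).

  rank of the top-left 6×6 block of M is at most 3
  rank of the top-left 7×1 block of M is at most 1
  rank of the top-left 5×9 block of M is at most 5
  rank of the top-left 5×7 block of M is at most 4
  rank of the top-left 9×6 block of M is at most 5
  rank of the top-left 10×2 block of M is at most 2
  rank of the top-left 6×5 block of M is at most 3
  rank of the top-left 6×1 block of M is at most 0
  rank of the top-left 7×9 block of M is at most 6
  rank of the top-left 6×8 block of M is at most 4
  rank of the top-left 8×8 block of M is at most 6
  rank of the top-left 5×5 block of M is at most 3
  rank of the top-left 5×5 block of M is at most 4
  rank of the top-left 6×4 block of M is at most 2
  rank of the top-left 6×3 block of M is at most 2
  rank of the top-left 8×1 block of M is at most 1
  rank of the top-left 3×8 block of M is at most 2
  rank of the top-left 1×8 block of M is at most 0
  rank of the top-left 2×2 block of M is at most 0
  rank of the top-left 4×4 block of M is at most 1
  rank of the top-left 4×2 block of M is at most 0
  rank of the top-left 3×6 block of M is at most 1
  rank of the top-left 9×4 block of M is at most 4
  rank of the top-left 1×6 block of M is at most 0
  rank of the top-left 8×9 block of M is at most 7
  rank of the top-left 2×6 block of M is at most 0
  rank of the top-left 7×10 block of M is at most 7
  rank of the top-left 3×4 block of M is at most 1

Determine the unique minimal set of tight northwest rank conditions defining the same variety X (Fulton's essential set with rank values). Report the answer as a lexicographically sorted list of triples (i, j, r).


Propagating the 28 rank bounds to every northwest block:

  0 0 0 0 0 0 0 0 1 1
  0 0 0 0 0 0 1 1 2 2
  0 0 1 1 1 1 2 2 3 3
  0 0 1 1 2 2 3 3 4 4
  0 1 2 2 3 3 4 4 5 5
  0 1 2 2 3 3 4 4 5 6
  1 2 3 3 4 4 5 5 6 7
  1 2 3 4 5 5 6 6 7 8
  1 2 3 4 5 5 6 7 8 9
  1 2 3 4 5 6 7 8 9 10

reading off 1-entries of Δ²R: w = (9, 7, 3, 5, 2, 10, 1, 4, 8, 6).

|D(w)|=25, |Ess(w)|=9:

[(1, 8, 0), (2, 6, 0), (4, 2, 0), (4, 4, 1), (6, 1, 0), (6, 4, 2), (6, 6, 3), (6, 8, 4), (9, 6, 5)]


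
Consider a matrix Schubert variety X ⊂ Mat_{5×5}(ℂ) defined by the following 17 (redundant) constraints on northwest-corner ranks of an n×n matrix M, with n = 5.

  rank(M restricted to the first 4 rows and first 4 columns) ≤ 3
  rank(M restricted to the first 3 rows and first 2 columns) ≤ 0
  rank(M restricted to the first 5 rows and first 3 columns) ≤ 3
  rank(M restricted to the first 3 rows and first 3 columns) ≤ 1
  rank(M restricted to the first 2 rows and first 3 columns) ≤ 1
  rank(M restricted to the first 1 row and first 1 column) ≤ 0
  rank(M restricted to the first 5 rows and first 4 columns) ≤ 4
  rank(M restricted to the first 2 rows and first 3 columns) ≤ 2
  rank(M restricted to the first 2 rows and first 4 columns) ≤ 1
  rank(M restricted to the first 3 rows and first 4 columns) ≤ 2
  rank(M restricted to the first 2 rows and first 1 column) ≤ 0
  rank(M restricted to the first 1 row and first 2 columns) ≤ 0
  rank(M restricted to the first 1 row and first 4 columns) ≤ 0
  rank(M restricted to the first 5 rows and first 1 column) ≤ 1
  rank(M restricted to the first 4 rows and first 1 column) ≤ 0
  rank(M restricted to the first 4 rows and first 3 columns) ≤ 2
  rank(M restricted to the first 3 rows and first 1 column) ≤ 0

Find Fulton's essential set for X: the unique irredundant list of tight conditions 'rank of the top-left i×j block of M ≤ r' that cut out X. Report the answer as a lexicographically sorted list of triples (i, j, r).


Computing R[i][j] = min implied NW-rank bound (n=5, 17 conditions):

  0 | 0 | 0 | 0 | 1
  0 | 0 | 1 | 1 | 2
  0 | 0 | 1 | 2 | 3
  0 | 1 | 2 | 3 | 4
  1 | 2 | 3 | 4 | 5

hence w(1..5) = (5, 3, 4, 2, 1).

ℓ(w)=9; the 3 essential cells (i,j,r):

[(1, 4, 0), (3, 2, 0), (4, 1, 0)]
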